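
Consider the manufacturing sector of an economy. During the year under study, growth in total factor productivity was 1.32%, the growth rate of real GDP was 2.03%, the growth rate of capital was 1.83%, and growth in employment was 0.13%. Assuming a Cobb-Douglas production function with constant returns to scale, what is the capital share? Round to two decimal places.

0.34

gY = gA + α·gK + (1−α)·gL, so gY − gA − gL = α(gK − gL).
2.03 − 1.32 − 0.13 = α × (1.83 − 0.13).
0.58 = 1.7 α, so α = 0.3412.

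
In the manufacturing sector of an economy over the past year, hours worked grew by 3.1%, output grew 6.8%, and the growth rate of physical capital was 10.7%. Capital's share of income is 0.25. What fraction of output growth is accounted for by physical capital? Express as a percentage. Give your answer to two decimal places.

Physical capital contributed 0.25 × 10.7 = 2.675 pp.
Share of growth = 2.675 / 6.8 × 100 = 39.3382%.

39.34%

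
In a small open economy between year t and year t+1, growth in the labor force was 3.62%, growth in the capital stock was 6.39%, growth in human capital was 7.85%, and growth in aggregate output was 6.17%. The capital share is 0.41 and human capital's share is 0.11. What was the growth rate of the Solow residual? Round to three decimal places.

Labor's share = 1 − 0.41 − 0.11 = 0.48.
The capital stock: 0.41 × 6.39 = 2.6199 pp.
Human capital: 0.11 × 7.85 = 0.8635 pp.
The labor force: 0.48 × 3.62 = 1.7376 pp.
TFP growth = 6.17 − 5.221 = 0.949%.

0.949%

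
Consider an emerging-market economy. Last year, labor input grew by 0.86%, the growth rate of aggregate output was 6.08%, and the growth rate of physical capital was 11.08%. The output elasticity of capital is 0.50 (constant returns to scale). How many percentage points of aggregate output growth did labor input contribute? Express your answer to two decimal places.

0.43 percentage points

Labor's share = 1 − 0.5 = 0.5.
Contribution = share × growth = 0.5 × 0.86 = 0.43 pp.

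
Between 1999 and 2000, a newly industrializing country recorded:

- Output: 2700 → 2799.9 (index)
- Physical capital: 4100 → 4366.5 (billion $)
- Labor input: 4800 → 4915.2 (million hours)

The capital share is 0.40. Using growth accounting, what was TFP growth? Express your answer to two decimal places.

Output growth = (2799.9 − 2700) / 2700 = 3.7%.
Physical capital growth = (4366.5 − 4100) / 4100 = 6.5%.
Labor input growth = (4915.2 − 4800) / 4800 = 2.4%.
Labor's share = 1 − 0.4 = 0.6.
Physical capital: 0.4 × 6.5 = 2.6 pp.
Labor input: 0.6 × 2.4 = 1.44 pp.
TFP growth = 3.7 − 4.04 = -0.34%.

-0.34%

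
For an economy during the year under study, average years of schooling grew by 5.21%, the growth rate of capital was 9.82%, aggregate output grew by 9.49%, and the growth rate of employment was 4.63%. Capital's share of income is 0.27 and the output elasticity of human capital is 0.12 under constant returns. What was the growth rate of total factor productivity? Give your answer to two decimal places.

Labor's share = 1 − 0.27 − 0.12 = 0.61.
Capital: 0.27 × 9.82 = 2.6514 pp.
Average years of schooling: 0.12 × 5.21 = 0.6252 pp.
Employment: 0.61 × 4.63 = 2.8243 pp.
TFP growth = 9.49 − 6.1009 = 3.3891%.

3.39%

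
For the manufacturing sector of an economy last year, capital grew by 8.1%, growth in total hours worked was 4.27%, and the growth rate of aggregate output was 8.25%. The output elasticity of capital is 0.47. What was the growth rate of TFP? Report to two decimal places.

Labor's share = 1 − 0.47 = 0.53.
Capital: 0.47 × 8.1 = 3.807 pp.
Total hours worked: 0.53 × 4.27 = 2.2631 pp.
TFP growth = 8.25 − 6.0701 = 2.1799%.

2.18%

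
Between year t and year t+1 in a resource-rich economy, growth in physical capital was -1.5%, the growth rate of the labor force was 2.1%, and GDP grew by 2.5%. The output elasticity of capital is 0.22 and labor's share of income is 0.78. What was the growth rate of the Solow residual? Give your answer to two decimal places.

Labor's share = 1 − 0.22 = 0.78.
Physical capital: 0.22 × (-1.5) = -0.33 pp.
The labor force: 0.78 × 2.1 = 1.638 pp.
TFP growth = 2.5 − 1.308 = 1.192%.

The Solow residual growth was 1.19%.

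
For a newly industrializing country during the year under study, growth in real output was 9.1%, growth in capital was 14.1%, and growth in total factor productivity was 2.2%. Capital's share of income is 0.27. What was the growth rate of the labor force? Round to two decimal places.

The labor force growth was 4.24%.

Labor's share = 1 − 0.27 = 0.73.
gY = gA + 0.27×14.1 + 0.73×g.
0.73×g = 9.1 − 2.2 − 3.807 = 3.093.
g = 3.093 / 0.73 = 4.237%.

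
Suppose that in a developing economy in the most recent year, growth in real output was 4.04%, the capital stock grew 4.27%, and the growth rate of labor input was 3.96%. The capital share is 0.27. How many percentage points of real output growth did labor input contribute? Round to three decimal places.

Labor's share = 1 − 0.27 = 0.73.
Contribution = share × growth = 0.73 × 3.96 = 2.8908 pp.

2.891 percentage points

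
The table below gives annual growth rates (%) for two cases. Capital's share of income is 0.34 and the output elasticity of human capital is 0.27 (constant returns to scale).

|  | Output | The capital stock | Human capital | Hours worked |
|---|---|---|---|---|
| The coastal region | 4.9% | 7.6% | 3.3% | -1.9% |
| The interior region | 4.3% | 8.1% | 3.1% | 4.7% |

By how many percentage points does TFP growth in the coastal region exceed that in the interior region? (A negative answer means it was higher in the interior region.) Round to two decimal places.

3.29 percentage points

Labor's share = 1 − 0.34 − 0.27 = 0.39.
The coastal region: TFP = 4.9 − 2.584 − 0.891 + 0.741 = 2.166%.
The interior region: TFP = 4.3 − 2.754 − 0.837 − 1.833 = -1.124%.
Difference = 2.166 − (-1.124) = 3.29 pp.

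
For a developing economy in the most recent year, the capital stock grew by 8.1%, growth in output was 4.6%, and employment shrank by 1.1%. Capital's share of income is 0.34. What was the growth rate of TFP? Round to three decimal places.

Labor's share = 1 − 0.34 = 0.66.
The capital stock: 0.34 × 8.1 = 2.754 pp.
Employment: 0.66 × (-1.1) = -0.726 pp.
TFP growth = 4.6 − 2.028 = 2.572%.

2.572%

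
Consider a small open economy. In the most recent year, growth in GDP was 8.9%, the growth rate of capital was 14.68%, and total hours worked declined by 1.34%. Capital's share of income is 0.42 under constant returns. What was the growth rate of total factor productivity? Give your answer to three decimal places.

Total factor productivity grew 3.512%.

Labor's share = 1 − 0.42 = 0.58.
Capital: 0.42 × 14.68 = 6.1656 pp.
Total hours worked: 0.58 × (-1.34) = -0.7772 pp.
TFP growth = 8.9 − 5.3884 = 3.5116%.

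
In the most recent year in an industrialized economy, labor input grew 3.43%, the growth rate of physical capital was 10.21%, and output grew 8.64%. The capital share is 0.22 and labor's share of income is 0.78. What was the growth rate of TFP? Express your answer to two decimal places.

TFP growth was 3.72%.

Labor's share = 1 − 0.22 = 0.78.
Physical capital: 0.22 × 10.21 = 2.2462 pp.
Labor input: 0.78 × 3.43 = 2.6754 pp.
TFP growth = 8.64 − 4.9216 = 3.7184%.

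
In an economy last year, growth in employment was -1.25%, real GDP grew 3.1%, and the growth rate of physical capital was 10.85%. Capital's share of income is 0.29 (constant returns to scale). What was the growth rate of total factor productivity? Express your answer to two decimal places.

Labor's share = 1 − 0.29 = 0.71.
Physical capital: 0.29 × 10.85 = 3.1465 pp.
Employment: 0.71 × (-1.25) = -0.8875 pp.
TFP growth = 3.1 − 2.259 = 0.841%.

0.84%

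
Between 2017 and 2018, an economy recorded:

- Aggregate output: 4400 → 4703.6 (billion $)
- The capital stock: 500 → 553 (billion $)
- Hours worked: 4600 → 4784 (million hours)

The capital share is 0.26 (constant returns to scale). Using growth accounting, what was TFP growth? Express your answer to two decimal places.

Aggregate output growth = (4703.6 − 4400) / 4400 = 6.9%.
The capital stock growth = (553 − 500) / 500 = 10.6%.
Hours worked growth = (4784 − 4600) / 4600 = 4%.
Labor's share = 1 − 0.26 = 0.74.
The capital stock: 0.26 × 10.6 = 2.756 pp.
Hours worked: 0.74 × 4 = 2.96 pp.
TFP growth = 6.9 − 5.716 = 1.184%.

1.18%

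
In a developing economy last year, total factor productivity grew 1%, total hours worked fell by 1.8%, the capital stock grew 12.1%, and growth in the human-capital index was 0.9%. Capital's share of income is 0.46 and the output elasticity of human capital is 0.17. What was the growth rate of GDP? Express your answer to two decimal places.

Labor's share = 1 − 0.46 − 0.17 = 0.37.
The capital stock: 0.46 × 12.1 = 5.566 pp.
The human-capital index: 0.17 × 0.9 = 0.153 pp.
Total hours worked: 0.37 × (-1.8) = -0.666 pp.
Output growth = 1 + 5.053 = 6.053%.

6.05%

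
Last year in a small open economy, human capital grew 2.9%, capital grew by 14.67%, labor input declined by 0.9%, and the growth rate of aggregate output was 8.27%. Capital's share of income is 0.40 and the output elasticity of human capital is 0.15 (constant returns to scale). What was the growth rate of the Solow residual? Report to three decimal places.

Labor's share = 1 − 0.4 − 0.15 = 0.45.
Capital: 0.4 × 14.67 = 5.868 pp.
Human capital: 0.15 × 2.9 = 0.435 pp.
Labor input: 0.45 × (-0.9) = -0.405 pp.
TFP growth = 8.27 − 5.898 = 2.372%.

2.372%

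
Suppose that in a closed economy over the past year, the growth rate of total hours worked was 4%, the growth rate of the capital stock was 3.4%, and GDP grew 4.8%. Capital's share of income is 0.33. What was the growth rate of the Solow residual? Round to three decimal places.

Labor's share = 1 − 0.33 = 0.67.
The capital stock: 0.33 × 3.4 = 1.122 pp.
Total hours worked: 0.67 × 4 = 2.68 pp.
TFP growth = 4.8 − 3.802 = 0.998%.

The Solow residual growth was 0.998%.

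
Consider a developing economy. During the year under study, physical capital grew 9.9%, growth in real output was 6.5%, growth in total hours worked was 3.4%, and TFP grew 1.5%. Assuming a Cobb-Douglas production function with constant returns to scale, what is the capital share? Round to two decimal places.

gY = gA + α·gK + (1−α)·gL, so gY − gA − gL = α(gK − gL).
6.5 − 1.5 − 3.4 = α × (9.9 − 3.4).
1.6 = 6.5 α, so α = 0.2462.

α = 0.25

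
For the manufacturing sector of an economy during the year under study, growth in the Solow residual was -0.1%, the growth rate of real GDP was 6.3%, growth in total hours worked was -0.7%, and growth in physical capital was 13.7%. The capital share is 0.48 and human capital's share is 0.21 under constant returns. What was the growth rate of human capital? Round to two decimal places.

Human capital growth was 0.20%.

Labor's share = 1 − 0.48 − 0.21 = 0.31.
gY = gA + 0.48×13.7 + 0.31×(-0.7) + 0.21×g.
0.21×g = 6.3 + 0.1 − 6.359 = 0.041.
g = 0.041 / 0.21 = 0.1952%.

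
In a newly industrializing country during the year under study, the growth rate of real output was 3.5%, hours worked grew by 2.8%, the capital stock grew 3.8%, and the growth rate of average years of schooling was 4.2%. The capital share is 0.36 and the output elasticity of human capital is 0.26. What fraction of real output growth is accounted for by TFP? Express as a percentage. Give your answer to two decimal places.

Labor's share = 1 − 0.36 − 0.26 = 0.38.
The capital stock: 0.36 × 3.8 = 1.368 pp.
Average years of schooling: 0.26 × 4.2 = 1.092 pp.
Hours worked: 0.38 × 2.8 = 1.064 pp.
TFP growth = 3.5 − 3.524 = -0.024%.
TFP share of growth = -0.024 / 3.5 × 100 = -0.6857%.

-0.69%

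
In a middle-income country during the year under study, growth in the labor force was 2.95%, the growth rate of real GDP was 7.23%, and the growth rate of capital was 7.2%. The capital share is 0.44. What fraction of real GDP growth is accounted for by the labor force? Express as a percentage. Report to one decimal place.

The labor force accounted for 22.8% of growth.

Labor's share = 1 − 0.44 = 0.56.
The labor force contributed 0.56 × 2.95 = 1.652 pp.
Share of growth = 1.652 / 7.23 × 100 = 22.849%.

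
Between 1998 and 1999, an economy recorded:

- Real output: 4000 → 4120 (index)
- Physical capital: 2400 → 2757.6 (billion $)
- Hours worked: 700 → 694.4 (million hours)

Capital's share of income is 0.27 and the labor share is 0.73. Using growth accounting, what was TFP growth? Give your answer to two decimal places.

Real output growth = (4120 − 4000) / 4000 = 3%.
Physical capital growth = (2757.6 − 2400) / 2400 = 14.9%.
Hours worked growth = (694.4 − 700) / 700 = -0.8%.
Labor's share = 1 − 0.27 = 0.73.
Physical capital: 0.27 × 14.9 = 4.023 pp.
Hours worked: 0.73 × (-0.8) = -0.584 pp.
TFP growth = 3 − 3.439 = -0.439%.

-0.44%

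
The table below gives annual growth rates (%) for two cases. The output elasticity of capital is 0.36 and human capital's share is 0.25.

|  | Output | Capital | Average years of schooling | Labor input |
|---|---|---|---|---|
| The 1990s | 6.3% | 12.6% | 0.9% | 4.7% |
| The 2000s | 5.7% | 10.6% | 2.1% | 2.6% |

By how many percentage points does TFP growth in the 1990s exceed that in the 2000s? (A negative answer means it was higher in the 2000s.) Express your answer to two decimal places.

-0.64 percentage points

Labor's share = 1 − 0.36 − 0.25 = 0.39.
The 1990s: TFP = 6.3 − 4.536 − 0.225 − 1.833 = -0.294%.
The 2000s: TFP = 5.7 − 3.816 − 0.525 − 1.014 = 0.345%.
Difference = -0.294 − (0.345) = -0.639 pp.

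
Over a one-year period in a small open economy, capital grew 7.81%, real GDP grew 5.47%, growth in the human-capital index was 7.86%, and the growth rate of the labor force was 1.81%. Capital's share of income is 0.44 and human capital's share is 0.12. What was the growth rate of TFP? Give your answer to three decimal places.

0.294%

Labor's share = 1 − 0.44 − 0.12 = 0.44.
Capital: 0.44 × 7.81 = 3.4364 pp.
The human-capital index: 0.12 × 7.86 = 0.9432 pp.
The labor force: 0.44 × 1.81 = 0.7964 pp.
TFP growth = 5.47 − 5.176 = 0.294%.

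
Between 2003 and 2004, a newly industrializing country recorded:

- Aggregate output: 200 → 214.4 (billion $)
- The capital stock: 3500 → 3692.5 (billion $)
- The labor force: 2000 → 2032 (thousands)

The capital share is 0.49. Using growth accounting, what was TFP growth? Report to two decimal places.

TFP grew 3.69%.

Aggregate output growth = (214.4 − 200) / 200 = 7.2%.
The capital stock growth = (3692.5 − 3500) / 3500 = 5.5%.
The labor force growth = (2032 − 2000) / 2000 = 1.6%.
Labor's share = 1 − 0.49 = 0.51.
The capital stock: 0.49 × 5.5 = 2.695 pp.
The labor force: 0.51 × 1.6 = 0.816 pp.
TFP growth = 7.2 − 3.511 = 3.689%.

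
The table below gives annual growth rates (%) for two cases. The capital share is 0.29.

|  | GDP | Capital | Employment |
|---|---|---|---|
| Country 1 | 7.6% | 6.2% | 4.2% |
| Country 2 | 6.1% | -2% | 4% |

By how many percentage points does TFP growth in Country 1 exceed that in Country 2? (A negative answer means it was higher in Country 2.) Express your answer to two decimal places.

-1.02 percentage points

Labor's share = 1 − 0.29 = 0.71.
Country 1: TFP = 7.6 − 1.798 − 2.982 = 2.82%.
Country 2: TFP = 6.1 + 0.58 − 2.84 = 3.84%.
Difference = 2.82 − (3.84) = -1.02 pp.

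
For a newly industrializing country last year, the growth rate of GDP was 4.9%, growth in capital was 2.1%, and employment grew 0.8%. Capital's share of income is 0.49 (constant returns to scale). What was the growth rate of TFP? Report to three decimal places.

Labor's share = 1 − 0.49 = 0.51.
Capital: 0.49 × 2.1 = 1.029 pp.
Employment: 0.51 × 0.8 = 0.408 pp.
TFP growth = 4.9 − 1.437 = 3.463%.

3.463%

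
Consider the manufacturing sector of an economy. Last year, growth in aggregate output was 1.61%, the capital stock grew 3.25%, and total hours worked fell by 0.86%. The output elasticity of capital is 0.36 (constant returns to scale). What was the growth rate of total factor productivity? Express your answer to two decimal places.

Total factor productivity growth was 0.99%.

Labor's share = 1 − 0.36 = 0.64.
The capital stock: 0.36 × 3.25 = 1.17 pp.
Total hours worked: 0.64 × (-0.86) = -0.5504 pp.
TFP growth = 1.61 − 0.6196 = 0.9904%.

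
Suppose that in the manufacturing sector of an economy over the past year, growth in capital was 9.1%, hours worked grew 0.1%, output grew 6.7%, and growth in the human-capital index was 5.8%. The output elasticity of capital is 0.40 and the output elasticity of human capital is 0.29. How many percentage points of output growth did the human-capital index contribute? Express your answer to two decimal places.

Contribution = share × growth = 0.29 × 5.8 = 1.682 pp.

1.68 pp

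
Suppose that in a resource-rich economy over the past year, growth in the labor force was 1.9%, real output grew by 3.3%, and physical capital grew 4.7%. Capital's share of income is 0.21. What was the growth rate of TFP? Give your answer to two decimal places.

Labor's share = 1 − 0.21 = 0.79.
Physical capital: 0.21 × 4.7 = 0.987 pp.
The labor force: 0.79 × 1.9 = 1.501 pp.
TFP growth = 3.3 − 2.488 = 0.812%.

0.81%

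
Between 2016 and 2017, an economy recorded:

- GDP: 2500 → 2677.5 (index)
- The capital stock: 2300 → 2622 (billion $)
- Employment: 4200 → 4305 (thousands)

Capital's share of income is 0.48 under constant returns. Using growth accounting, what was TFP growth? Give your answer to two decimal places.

GDP growth = (2677.5 − 2500) / 2500 = 7.1%.
The capital stock growth = (2622 − 2300) / 2300 = 14%.
Employment growth = (4305 − 4200) / 4200 = 2.5%.
Labor's share = 1 − 0.48 = 0.52.
The capital stock: 0.48 × 14 = 6.72 pp.
Employment: 0.52 × 2.5 = 1.3 pp.
TFP growth = 7.1 − 8.02 = -0.92%.

-0.92%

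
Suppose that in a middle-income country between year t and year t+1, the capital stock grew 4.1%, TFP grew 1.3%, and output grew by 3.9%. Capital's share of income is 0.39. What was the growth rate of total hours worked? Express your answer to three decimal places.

Labor's share = 1 − 0.39 = 0.61.
gY = gA + 0.39×4.1 + 0.61×g.
0.61×g = 3.9 − 1.3 − 1.599 = 1.001.
g = 1.001 / 0.61 = 1.64098%.

1.641%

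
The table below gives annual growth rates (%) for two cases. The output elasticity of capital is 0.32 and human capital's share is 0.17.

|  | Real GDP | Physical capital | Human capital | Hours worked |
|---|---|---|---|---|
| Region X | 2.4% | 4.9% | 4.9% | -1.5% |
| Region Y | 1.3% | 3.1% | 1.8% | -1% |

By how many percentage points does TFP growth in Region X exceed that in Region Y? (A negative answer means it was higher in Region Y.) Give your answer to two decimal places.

0.25 percentage points

Labor's share = 1 − 0.32 − 0.17 = 0.51.
Region X: TFP = 2.4 − 1.568 − 0.833 + 0.765 = 0.764%.
Region Y: TFP = 1.3 − 0.992 − 0.306 + 0.51 = 0.512%.
Difference = 0.764 − (0.512) = 0.252 pp.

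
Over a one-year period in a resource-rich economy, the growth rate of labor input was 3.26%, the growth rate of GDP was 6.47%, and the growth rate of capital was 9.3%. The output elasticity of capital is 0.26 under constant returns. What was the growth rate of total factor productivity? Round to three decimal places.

Total factor productivity grew 1.640%.

Labor's share = 1 − 0.26 = 0.74.
Capital: 0.26 × 9.3 = 2.418 pp.
Labor input: 0.74 × 3.26 = 2.4124 pp.
TFP growth = 6.47 − 4.8304 = 1.6396%.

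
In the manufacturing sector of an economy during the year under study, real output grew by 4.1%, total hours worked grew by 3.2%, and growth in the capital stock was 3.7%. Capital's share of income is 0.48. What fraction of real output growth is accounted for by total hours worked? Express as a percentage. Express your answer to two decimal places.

Total hours worked accounted for 40.59% of growth.

Labor's share = 1 − 0.48 = 0.52.
Total hours worked contributed 0.52 × 3.2 = 1.664 pp.
Share of growth = 1.664 / 4.1 × 100 = 40.5854%.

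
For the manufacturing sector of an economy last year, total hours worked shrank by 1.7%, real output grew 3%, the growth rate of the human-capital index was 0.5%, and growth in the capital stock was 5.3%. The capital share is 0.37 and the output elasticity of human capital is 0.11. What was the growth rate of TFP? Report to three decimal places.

TFP grew 1.868%.

Labor's share = 1 − 0.37 − 0.11 = 0.52.
The capital stock: 0.37 × 5.3 = 1.961 pp.
The human-capital index: 0.11 × 0.5 = 0.055 pp.
Total hours worked: 0.52 × (-1.7) = -0.884 pp.
TFP growth = 3 − 1.132 = 1.868%.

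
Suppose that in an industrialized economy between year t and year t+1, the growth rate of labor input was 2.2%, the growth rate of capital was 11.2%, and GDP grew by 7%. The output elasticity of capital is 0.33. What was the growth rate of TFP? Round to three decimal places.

Labor's share = 1 − 0.33 = 0.67.
Capital: 0.33 × 11.2 = 3.696 pp.
Labor input: 0.67 × 2.2 = 1.474 pp.
TFP growth = 7 − 5.17 = 1.83%.

1.830%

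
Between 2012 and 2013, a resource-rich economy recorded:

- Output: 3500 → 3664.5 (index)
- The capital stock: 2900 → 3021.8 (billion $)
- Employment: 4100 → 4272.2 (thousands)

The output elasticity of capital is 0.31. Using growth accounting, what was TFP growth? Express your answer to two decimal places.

Output growth = (3664.5 − 3500) / 3500 = 4.7%.
The capital stock growth = (3021.8 − 2900) / 2900 = 4.2%.
Employment growth = (4272.2 − 4100) / 4100 = 4.2%.
Labor's share = 1 − 0.31 = 0.69.
The capital stock: 0.31 × 4.2 = 1.302 pp.
Employment: 0.69 × 4.2 = 2.898 pp.
TFP growth = 4.7 − 4.2 = 0.5%.

TFP growth was 0.50%.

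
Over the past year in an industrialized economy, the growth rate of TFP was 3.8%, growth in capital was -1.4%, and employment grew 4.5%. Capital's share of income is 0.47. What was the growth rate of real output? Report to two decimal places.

Real output growth was 5.53%.

Labor's share = 1 − 0.47 = 0.53.
Capital: 0.47 × (-1.4) = -0.658 pp.
Employment: 0.53 × 4.5 = 2.385 pp.
Output growth = 3.8 + 1.727 = 5.527%.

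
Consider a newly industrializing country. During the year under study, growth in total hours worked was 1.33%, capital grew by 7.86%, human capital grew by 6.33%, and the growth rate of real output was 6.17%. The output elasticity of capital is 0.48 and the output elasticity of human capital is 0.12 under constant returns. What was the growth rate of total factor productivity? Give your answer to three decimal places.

Labor's share = 1 − 0.48 − 0.12 = 0.4.
Capital: 0.48 × 7.86 = 3.7728 pp.
Human capital: 0.12 × 6.33 = 0.7596 pp.
Total hours worked: 0.4 × 1.33 = 0.532 pp.
TFP growth = 6.17 − 5.0644 = 1.1056%.

Total factor productivity growth was 1.106%.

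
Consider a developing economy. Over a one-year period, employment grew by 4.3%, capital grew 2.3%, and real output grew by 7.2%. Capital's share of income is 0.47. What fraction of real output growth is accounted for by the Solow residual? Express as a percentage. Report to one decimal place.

53.3%

Labor's share = 1 − 0.47 = 0.53.
Capital: 0.47 × 2.3 = 1.081 pp.
Employment: 0.53 × 4.3 = 2.279 pp.
TFP growth = 7.2 − 3.36 = 3.84%.
TFP share of growth = 3.84 / 7.2 × 100 = 53.333%.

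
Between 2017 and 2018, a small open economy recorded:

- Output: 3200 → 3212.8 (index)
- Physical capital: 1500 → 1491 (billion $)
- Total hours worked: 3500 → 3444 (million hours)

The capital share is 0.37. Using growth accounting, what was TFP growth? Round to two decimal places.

1.63%

Output growth = (3212.8 − 3200) / 3200 = 0.4%.
Physical capital growth = (1491 − 1500) / 1500 = -0.6%.
Total hours worked growth = (3444 − 3500) / 3500 = -1.6%.
Labor's share = 1 − 0.37 = 0.63.
Physical capital: 0.37 × (-0.6) = -0.222 pp.
Total hours worked: 0.63 × (-1.6) = -1.008 pp.
TFP growth = 0.4 + 1.23 = 1.63%.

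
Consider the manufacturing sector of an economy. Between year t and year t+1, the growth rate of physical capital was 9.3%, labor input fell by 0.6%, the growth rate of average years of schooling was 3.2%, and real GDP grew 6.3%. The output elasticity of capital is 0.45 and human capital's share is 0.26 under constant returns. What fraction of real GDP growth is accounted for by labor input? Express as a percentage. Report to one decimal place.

Labor input accounted for -2.8% of growth.

Labor's share = 1 − 0.45 − 0.26 = 0.29.
Labor input contributed 0.29 × (-0.6) = -0.174 pp.
Share of growth = -0.174 / 6.3 × 100 = -2.762%.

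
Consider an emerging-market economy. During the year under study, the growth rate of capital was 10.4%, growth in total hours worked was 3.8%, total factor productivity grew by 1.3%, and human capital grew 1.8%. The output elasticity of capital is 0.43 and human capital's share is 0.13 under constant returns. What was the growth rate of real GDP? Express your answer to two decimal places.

7.68%

Labor's share = 1 − 0.43 − 0.13 = 0.44.
Capital: 0.43 × 10.4 = 4.472 pp.
Human capital: 0.13 × 1.8 = 0.234 pp.
Total hours worked: 0.44 × 3.8 = 1.672 pp.
Output growth = 1.3 + 6.378 = 7.678%.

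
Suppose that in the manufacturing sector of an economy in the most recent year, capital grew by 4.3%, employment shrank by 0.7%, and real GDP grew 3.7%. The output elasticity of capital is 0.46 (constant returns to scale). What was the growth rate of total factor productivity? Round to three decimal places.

Labor's share = 1 − 0.46 = 0.54.
Capital: 0.46 × 4.3 = 1.978 pp.
Employment: 0.54 × (-0.7) = -0.378 pp.
TFP growth = 3.7 − 1.6 = 2.1%.

2.100%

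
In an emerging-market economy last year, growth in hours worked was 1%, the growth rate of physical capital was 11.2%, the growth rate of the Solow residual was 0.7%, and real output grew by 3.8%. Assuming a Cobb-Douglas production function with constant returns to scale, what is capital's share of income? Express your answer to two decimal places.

α = 0.21

gY = gA + α·gK + (1−α)·gL, so gY − gA − gL = α(gK − gL).
3.8 − 0.7 − 1 = α × (11.2 − 1).
2.1 = 10.2 α, so α = 0.2059.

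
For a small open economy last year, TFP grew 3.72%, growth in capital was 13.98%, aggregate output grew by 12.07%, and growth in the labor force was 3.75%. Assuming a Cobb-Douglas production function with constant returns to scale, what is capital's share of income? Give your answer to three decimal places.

gY = gA + α·gK + (1−α)·gL, so gY − gA − gL = α(gK − gL).
12.07 − 3.72 − 3.75 = α × (13.98 − 3.75).
4.6 = 10.23 α, so α = 0.44966.

0.450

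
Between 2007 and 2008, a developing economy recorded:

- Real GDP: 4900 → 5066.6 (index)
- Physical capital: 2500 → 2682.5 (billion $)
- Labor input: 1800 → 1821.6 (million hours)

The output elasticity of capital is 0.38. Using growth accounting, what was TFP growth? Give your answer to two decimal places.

Real GDP growth = (5066.6 − 4900) / 4900 = 3.4%.
Physical capital growth = (2682.5 − 2500) / 2500 = 7.3%.
Labor input growth = (1821.6 − 1800) / 1800 = 1.2%.
Labor's share = 1 − 0.38 = 0.62.
Physical capital: 0.38 × 7.3 = 2.774 pp.
Labor input: 0.62 × 1.2 = 0.744 pp.
TFP growth = 3.4 − 3.518 = -0.118%.

-0.12%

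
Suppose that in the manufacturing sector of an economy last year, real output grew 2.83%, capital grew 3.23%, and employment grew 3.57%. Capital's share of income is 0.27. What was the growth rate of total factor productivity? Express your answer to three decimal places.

Labor's share = 1 − 0.27 = 0.73.
Capital: 0.27 × 3.23 = 0.8721 pp.
Employment: 0.73 × 3.57 = 2.6061 pp.
TFP growth = 2.83 − 3.4782 = -0.6482%.

-0.648%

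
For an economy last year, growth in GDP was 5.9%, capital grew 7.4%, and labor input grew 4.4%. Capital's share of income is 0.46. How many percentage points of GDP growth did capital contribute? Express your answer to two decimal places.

3.40 percentage points

Contribution = share × growth = 0.46 × 7.4 = 3.404 pp.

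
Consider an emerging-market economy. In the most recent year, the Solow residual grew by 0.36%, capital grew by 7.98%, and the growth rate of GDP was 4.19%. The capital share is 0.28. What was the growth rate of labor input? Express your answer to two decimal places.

2.22%

Labor's share = 1 − 0.28 = 0.72.
gY = gA + 0.28×7.98 + 0.72×g.
0.72×g = 4.19 − 0.36 − 2.2344 = 1.5956.
g = 1.5956 / 0.72 = 2.2161%.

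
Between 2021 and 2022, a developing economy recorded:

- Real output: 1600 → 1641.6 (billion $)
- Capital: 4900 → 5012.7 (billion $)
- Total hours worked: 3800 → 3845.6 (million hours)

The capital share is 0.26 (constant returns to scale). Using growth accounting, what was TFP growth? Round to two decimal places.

TFP growth was 1.11%.

Real output growth = (1641.6 − 1600) / 1600 = 2.6%.
Capital growth = (5012.7 − 4900) / 4900 = 2.3%.
Total hours worked growth = (3845.6 − 3800) / 3800 = 1.2%.
Labor's share = 1 − 0.26 = 0.74.
Capital: 0.26 × 2.3 = 0.598 pp.
Total hours worked: 0.74 × 1.2 = 0.888 pp.
TFP growth = 2.6 − 1.486 = 1.114%.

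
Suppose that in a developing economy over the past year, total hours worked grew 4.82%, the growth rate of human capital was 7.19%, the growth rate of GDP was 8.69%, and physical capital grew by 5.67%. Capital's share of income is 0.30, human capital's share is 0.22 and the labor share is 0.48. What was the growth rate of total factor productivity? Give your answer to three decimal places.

3.094%

Labor's share = 1 − 0.3 − 0.22 = 0.48.
Physical capital: 0.3 × 5.67 = 1.701 pp.
Human capital: 0.22 × 7.19 = 1.5818 pp.
Total hours worked: 0.48 × 4.82 = 2.3136 pp.
TFP growth = 8.69 − 5.5964 = 3.0936%.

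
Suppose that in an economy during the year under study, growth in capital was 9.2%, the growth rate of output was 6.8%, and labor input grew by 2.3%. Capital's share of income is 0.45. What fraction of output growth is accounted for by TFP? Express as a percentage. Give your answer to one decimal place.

Labor's share = 1 − 0.45 = 0.55.
Capital: 0.45 × 9.2 = 4.14 pp.
Labor input: 0.55 × 2.3 = 1.265 pp.
TFP growth = 6.8 − 5.405 = 1.395%.
TFP share of growth = 1.395 / 6.8 × 100 = 20.515%.

20.5%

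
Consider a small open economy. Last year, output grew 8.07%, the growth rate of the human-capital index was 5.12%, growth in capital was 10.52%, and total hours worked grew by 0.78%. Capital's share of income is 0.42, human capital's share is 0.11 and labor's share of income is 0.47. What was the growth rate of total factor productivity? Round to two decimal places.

Total factor productivity grew 2.72%.

Labor's share = 1 − 0.42 − 0.11 = 0.47.
Capital: 0.42 × 10.52 = 4.4184 pp.
The human-capital index: 0.11 × 5.12 = 0.5632 pp.
Total hours worked: 0.47 × 0.78 = 0.3666 pp.
TFP growth = 8.07 − 5.3482 = 2.7218%.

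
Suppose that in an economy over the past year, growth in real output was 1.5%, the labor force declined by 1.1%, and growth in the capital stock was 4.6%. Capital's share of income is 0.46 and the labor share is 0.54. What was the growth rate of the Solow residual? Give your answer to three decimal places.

-0.022%

Labor's share = 1 − 0.46 = 0.54.
The capital stock: 0.46 × 4.6 = 2.116 pp.
The labor force: 0.54 × (-1.1) = -0.594 pp.
TFP growth = 1.5 − 1.522 = -0.022%.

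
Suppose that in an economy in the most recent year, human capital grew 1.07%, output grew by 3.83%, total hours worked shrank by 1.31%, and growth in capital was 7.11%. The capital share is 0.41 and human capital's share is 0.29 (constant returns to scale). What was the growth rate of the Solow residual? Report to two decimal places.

Labor's share = 1 − 0.41 − 0.29 = 0.3.
Capital: 0.41 × 7.11 = 2.9151 pp.
Human capital: 0.29 × 1.07 = 0.3103 pp.
Total hours worked: 0.3 × (-1.31) = -0.393 pp.
TFP growth = 3.83 − 2.8324 = 0.9976%.

1.00%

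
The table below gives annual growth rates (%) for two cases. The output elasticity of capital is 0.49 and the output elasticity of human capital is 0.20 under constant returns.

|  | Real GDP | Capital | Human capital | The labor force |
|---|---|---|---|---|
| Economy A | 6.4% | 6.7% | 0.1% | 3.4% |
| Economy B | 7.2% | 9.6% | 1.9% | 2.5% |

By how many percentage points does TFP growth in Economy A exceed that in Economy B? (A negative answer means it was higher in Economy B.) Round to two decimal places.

Labor's share = 1 − 0.49 − 0.2 = 0.31.
Economy A: TFP = 6.4 − 3.283 − 0.02 − 1.054 = 2.043%.
Economy B: TFP = 7.2 − 4.704 − 0.38 − 0.775 = 1.341%.
Difference = 2.043 − (1.341) = 0.702 pp.

0.70 percentage points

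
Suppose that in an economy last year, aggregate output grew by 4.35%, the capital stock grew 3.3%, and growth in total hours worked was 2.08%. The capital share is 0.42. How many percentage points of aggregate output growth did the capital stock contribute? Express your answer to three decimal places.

1.386 percentage points

Contribution = share × growth = 0.42 × 3.3 = 1.386 pp.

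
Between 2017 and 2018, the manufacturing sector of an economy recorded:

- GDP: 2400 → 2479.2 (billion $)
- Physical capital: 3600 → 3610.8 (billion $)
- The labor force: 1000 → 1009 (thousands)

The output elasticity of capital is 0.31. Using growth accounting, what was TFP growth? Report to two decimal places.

2.59%

GDP growth = (2479.2 − 2400) / 2400 = 3.3%.
Physical capital growth = (3610.8 − 3600) / 3600 = 0.3%.
The labor force growth = (1009 − 1000) / 1000 = 0.9%.
Labor's share = 1 − 0.31 = 0.69.
Physical capital: 0.31 × 0.3 = 0.093 pp.
The labor force: 0.69 × 0.9 = 0.621 pp.
TFP growth = 3.3 − 0.714 = 2.586%.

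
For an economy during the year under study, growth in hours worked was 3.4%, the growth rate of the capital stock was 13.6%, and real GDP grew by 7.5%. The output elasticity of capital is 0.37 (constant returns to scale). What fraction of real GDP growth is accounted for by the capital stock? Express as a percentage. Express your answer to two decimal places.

The capital stock accounted for 67.09% of growth.

The capital stock contributed 0.37 × 13.6 = 5.032 pp.
Share of growth = 5.032 / 7.5 × 100 = 67.0933%.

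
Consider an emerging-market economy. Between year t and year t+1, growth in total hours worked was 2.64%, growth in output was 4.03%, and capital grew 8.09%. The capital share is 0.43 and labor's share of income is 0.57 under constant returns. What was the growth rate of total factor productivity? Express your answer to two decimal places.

Labor's share = 1 − 0.43 = 0.57.
Capital: 0.43 × 8.09 = 3.4787 pp.
Total hours worked: 0.57 × 2.64 = 1.5048 pp.
TFP growth = 4.03 − 4.9835 = -0.9535%.

-0.95%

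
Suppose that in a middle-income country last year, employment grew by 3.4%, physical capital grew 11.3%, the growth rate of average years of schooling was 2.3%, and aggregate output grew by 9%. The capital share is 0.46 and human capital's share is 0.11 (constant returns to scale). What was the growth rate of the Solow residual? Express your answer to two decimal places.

Labor's share = 1 − 0.46 − 0.11 = 0.43.
Physical capital: 0.46 × 11.3 = 5.198 pp.
Average years of schooling: 0.11 × 2.3 = 0.253 pp.
Employment: 0.43 × 3.4 = 1.462 pp.
TFP growth = 9 − 6.913 = 2.087%.

The Solow residual grew 2.09%.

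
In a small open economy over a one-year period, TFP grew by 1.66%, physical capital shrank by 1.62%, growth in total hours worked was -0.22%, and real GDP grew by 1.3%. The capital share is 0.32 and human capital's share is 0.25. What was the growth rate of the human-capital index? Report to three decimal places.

The human-capital index grew 1.012%.

Labor's share = 1 − 0.32 − 0.25 = 0.43.
gY = gA + 0.32×(-1.62) + 0.43×(-0.22) + 0.25×g.
0.25×g = 1.3 − 1.66 + 0.613 = 0.253.
g = 0.253 / 0.25 = 1.012%.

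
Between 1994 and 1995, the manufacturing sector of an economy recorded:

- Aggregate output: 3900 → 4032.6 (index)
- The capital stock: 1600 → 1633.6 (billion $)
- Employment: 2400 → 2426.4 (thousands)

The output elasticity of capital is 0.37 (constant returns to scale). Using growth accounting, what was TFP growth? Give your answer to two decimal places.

Aggregate output growth = (4032.6 − 3900) / 3900 = 3.4%.
The capital stock growth = (1633.6 − 1600) / 1600 = 2.1%.
Employment growth = (2426.4 − 2400) / 2400 = 1.1%.
Labor's share = 1 − 0.37 = 0.63.
The capital stock: 0.37 × 2.1 = 0.777 pp.
Employment: 0.63 × 1.1 = 0.693 pp.
TFP growth = 3.4 − 1.47 = 1.93%.

TFP growth was 1.93%.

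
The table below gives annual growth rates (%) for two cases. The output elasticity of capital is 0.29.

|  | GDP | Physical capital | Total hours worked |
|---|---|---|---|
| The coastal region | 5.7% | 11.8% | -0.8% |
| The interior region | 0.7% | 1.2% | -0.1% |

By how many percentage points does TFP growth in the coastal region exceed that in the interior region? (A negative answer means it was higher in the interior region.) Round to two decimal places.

2.42 percentage points

Labor's share = 1 − 0.29 = 0.71.
The coastal region: TFP = 5.7 − 3.422 + 0.568 = 2.846%.
The interior region: TFP = 0.7 − 0.348 + 0.071 = 0.423%.
Difference = 2.846 − (0.423) = 2.423 pp.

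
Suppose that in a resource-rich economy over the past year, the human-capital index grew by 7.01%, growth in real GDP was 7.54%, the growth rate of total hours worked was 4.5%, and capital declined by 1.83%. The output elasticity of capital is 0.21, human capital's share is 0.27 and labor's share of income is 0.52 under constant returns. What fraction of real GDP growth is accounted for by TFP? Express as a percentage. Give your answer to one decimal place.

Labor's share = 1 − 0.21 − 0.27 = 0.52.
Capital: 0.21 × (-1.83) = -0.3843 pp.
The human-capital index: 0.27 × 7.01 = 1.8927 pp.
Total hours worked: 0.52 × 4.5 = 2.34 pp.
TFP growth = 7.54 − 3.8484 = 3.6916%.
TFP share of growth = 3.6916 / 7.54 × 100 = 48.96%.

49.0%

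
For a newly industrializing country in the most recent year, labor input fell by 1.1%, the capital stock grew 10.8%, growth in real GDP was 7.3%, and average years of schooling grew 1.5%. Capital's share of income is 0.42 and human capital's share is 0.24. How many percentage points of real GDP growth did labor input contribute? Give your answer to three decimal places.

-0.374 percentage points

Labor's share = 1 − 0.42 − 0.24 = 0.34.
Contribution = share × growth = 0.34 × (-1.1) = -0.374 pp.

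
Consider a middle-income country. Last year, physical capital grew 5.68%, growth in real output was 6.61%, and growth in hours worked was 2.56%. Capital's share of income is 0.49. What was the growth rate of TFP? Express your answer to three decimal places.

Labor's share = 1 − 0.49 = 0.51.
Physical capital: 0.49 × 5.68 = 2.7832 pp.
Hours worked: 0.51 × 2.56 = 1.3056 pp.
TFP growth = 6.61 − 4.0888 = 2.5212%.

TFP grew 2.521%.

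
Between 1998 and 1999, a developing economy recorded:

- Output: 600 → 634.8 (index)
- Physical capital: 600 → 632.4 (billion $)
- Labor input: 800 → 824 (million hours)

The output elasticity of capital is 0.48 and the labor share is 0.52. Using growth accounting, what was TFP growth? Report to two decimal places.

1.65%

Output growth = (634.8 − 600) / 600 = 5.8%.
Physical capital growth = (632.4 − 600) / 600 = 5.4%.
Labor input growth = (824 − 800) / 800 = 3%.
Labor's share = 1 − 0.48 = 0.52.
Physical capital: 0.48 × 5.4 = 2.592 pp.
Labor input: 0.52 × 3 = 1.56 pp.
TFP growth = 5.8 − 4.152 = 1.648%.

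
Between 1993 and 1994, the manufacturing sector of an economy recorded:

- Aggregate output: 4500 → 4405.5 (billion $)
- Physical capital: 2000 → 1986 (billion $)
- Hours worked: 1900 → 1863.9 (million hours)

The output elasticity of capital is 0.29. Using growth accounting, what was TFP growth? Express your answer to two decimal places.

Aggregate output growth = (4405.5 − 4500) / 4500 = -2.1%.
Physical capital growth = (1986 − 2000) / 2000 = -0.7%.
Hours worked growth = (1863.9 − 1900) / 1900 = -1.9%.
Labor's share = 1 − 0.29 = 0.71.
Physical capital: 0.29 × (-0.7) = -0.203 pp.
Hours worked: 0.71 × (-1.9) = -1.349 pp.
TFP growth = -2.1 + 1.552 = -0.548%.

-0.55%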